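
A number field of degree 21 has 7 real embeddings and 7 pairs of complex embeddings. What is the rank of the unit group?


By Dirichlet's unit theorem:
rank = r1 + r2 - 1
= 7 + 7 - 1
= 13

13


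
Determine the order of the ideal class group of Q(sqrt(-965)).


K = Q(sqrt(-965)). d mod 4 = 3, so D = disc(K) = 4d = -3860
h(K) equals the number of primitive reduced positive-definite forms (a, b, c) = a*x^2 + b*x*y + c*y^2 with b^2 - 4ac = D,
where reduced means |b| <= a <= c, with b >= 0 whenever |b| = a or a = c, and primitive means gcd(a, b, c) = 1.
Reduced forces 3a^2 <= |D| = 3860, so 1 <= a <= 35; b must have the parity of D, and c = (b^2 - D)/(4a) must be an integer >= a.
Enumerate a = 1..35, b in [-a, a]:
  a=1: (1, 0, 965)  [1]
  a=2: (2, 2, 483)  [1]
  a=3: (3, -2, 322), (3, 2, 322)  [2]
  a=4: none
  a=5: (5, 0, 193)  [1]
  a=6: (6, -2, 161), (6, 2, 161)  [2]
  a=7: (7, -2, 138), (7, 2, 138)  [2]
  a=8: none
  a=9: (9, -8, 109), (9, 8, 109)  [2]
  a=10: (10, 10, 99)  [1]
  a=11: (11, -10, 90), (11, 10, 90)  [2]
  a=12: none
  a=13: (13, -12, 77), (13, 12, 77)  [2]
  a=14: (14, -2, 69), (14, 2, 69)  [2]
  a=15: (15, -10, 66), (15, 10, 66)  [2]
  a=16: none
  a=17: (17, -4, 57), (17, 4, 57)  [2]
  a=18: (18, -10, 55), (18, 10, 55)  [2]
  a=19: (19, -4, 51), (19, 4, 51)  [2]
  a=20: none
  a=21: (21, -16, 49), (21, -2, 46), (21, 2, 46), (21, 16, 49)  [4]
  a=22: (22, -10, 45), (22, 10, 45)  [2]
  a=23: (23, -2, 42), (23, 2, 42)  [2]
  a=24..25: none
  a=26: (26, -14, 39), (26, 14, 39)  [2]
  a=27: (27, -26, 42), (27, 26, 42)  [2]
  a=28..29: none
  a=30: (30, -10, 33), (30, 10, 33)  [2]
  a=31..32: none
  a=33: (33, -32, 37), (33, 32, 37)  [2]
  a=34: (34, -30, 35), (34, 30, 35)  [2]
  a=35: none
Total reduced forms: 1 + 1 + 2 + 1 + 2 + 2 + 2 + 1 + 2 + 2 + 2 + 2 + 2 + 2 + 2 + 4 + 2 + 2 + 2 + 2 + 2 + 2 + 2 = 44
h = 44

44


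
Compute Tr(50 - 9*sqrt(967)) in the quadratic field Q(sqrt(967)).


Tr(a + b*sqrt(d)) = (a + b*sqrt(d)) + (a - b*sqrt(d)) = 2a
= 2 * (50)
= 100

100


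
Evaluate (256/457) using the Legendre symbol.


p = 457 is prime, so compute (256/457) with the reciprocity algorithm (Jacobi-symbol steps: pull out 2s via (2/n), flip via reciprocity, reduce):
  pull out 2: (2/457) = +1  (since 457 mod 8 = 1)
  pull out 2: (2/457) = +1  (since 457 mod 8 = 1)
  pull out 2: (2/457) = +1  (since 457 mod 8 = 1)
  pull out 2: (2/457) = +1  (since 457 mod 8 = 1)
  pull out 2: (2/457) = +1  (since 457 mod 8 = 1)
  pull out 2: (2/457) = +1  (since 457 mod 8 = 1)
  pull out 2: (2/457) = +1  (since 457 mod 8 = 1)
  pull out 2: (2/457) = +1  (since 457 mod 8 = 1)
  (1/457) = 1
Product of signs = 1
(256/457) = 1

1


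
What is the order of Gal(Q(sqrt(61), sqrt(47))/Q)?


The 2 square roots of distinct primes are multiplicatively independent over Q,
so [K:Q] = 2^2 and Gal(K/Q) is isomorphic to (Z/2Z)^2.
|Gal| = 2^2 = 4

4


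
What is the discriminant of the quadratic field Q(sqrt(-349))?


For K = Q(sqrt(d)) with d squarefree: disc(K) = d if d = 1 mod 4, and disc(K) = 4d if d = 2 or 3 mod 4.
Here d = -349, and d mod 4 = 3.
d = 3 mod 4, not 1 (O_K = Z[sqrt(d)]), so disc(K) = 4d = 4 * (-349) = -1396

-1396


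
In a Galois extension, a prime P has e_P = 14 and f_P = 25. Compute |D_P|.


|D_P| = e * f
= 14 * 25
= 350

350


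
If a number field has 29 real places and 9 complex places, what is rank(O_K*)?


By Dirichlet's unit theorem:
rank = r1 + r2 - 1
= 29 + 9 - 1
= 37

37


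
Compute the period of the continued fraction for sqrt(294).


Run the CF algorithm for sqrt(294).
a_0 = floor(sqrt(294)) = 17; set m_0=0, q_0=1.
Recurrence: m' = q*a - m,  q' = (d - m'^2)/q,  a' = floor((a_0 + m')/q').
  step 1: m=17, q=5, a=6
  step 2: m=13, q=25, a=1
  step 3: m=12, q=6, a=4
  step 4: m=12, q=25, a=1
  step 5: m=13, q=5, a=6
  step 6: m=17, q=1, a=34
a_6 = 2*a_0 = 34, so the period closes here.
sqrt(294) = [17; 6, 1, 4, 1, 6, 34]
Period length = 6

6


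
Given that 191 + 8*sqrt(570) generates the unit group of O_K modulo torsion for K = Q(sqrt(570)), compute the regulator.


epsilon = 191 + 8*sqrt(570)
= 381.9974
R = ln(381.9974)
= 5.9454

5.9454


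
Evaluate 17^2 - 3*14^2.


x^2 - d*y^2
= 17^2 - 3*14^2
= 289 - 588
= -299

-299


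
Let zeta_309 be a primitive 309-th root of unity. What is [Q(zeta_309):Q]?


The degree equals Euler's totient phi(309).
309 = 3 * 103
phi(309) = 204

204


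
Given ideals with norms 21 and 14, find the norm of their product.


N(IJ) = N(I) * N(J)
= 21 * 14
= 294

294


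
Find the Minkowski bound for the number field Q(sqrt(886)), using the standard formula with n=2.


d = 886, d mod 4 = 2, so disc(K) = 4d = 3544; |disc(K)| = 3544
Real quadratic field, so n = 2, s = r2 = 0, r1 = 2
M = (n!/n^n) * (4/pi)^s * sqrt(|disc(K)|) = (2!/2^2) * (4/pi)^0 * sqrt(3544)
= 0.5 * 1.000000 * 59.531504
= 29.7658

29.7658


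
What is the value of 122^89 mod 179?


p = 179 is prime and the exponent is (p-1)/2 = 89, so by Euler's criterion 122^89 = (122/179) = +1 or -1 mod 179.
Compute by square-and-multiply:
  89 = 64 + 16 + 8 + 1 (binary 1011001)
  Repeated squaring mod 179: 122^1 = 122, 122^2 = 27, 122^4 = 13, 122^8 = 169, 122^16 = 100, 122^32 = 155, 122^64 = 39
  122^89 = 122^64 * 122^16 * 122^8 * 122^1 = 39 * 100 * 169 * 122 mod 179
    39 * 100 = 3900 = 141 mod 179
    141 * 169 = 23829 = 22 mod 179
    22 * 122 = 2684 = 178 mod 179
  122^89 = 178 mod 179
Result 178 = p - 1 = -1 mod 179: 122 is a quadratic non-residue mod 179. As a residue in [0, p-1] the value is 178.
122^89 mod 179 = 178

178


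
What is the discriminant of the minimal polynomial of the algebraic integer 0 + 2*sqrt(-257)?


The element 0 + 2*sqrt(-257) has minimal polynomial:
x^2 + 0*x + 1028
Discriminant = (0)^2 - 4*(1028)
= 0 - 4112
= -4112

-4112


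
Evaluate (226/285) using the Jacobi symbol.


Compute (226/285) via quadratic reciprocity:
  pull out 2: (2/285) = -1  (since 285 mod 8 = 5)
  reciprocity: (113/285) -> +(285/113)
  reduce: (59/113)
  reciprocity: (59/113) -> +(113/59)
  reduce: (54/59)
  pull out 2: (2/59) = -1  (since 59 mod 8 = 3)
  reciprocity: (27/59) -> -(59/27)
  reduce: (5/27)
  reciprocity: (5/27) -> +(27/5)
  reduce: (2/5)
  pull out 2: (2/5) = -1  (since 5 mod 8 = 5)
  (1/5) = 1
Product of signs = 1

1


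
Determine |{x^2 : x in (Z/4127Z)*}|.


For prime p, the number of non-zero quadratic residues is (p-1)/2.
= (4127-1)/2
= 2063

2063


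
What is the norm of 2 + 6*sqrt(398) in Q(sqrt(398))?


N(a + b*sqrt(d)) = a^2 - d*b^2
= (2)^2 - (398)*(6)^2
= 4 - 14328
= -14324

-14324


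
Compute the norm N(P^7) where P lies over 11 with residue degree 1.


N(P^a) = p^(a*f)
= 11^(7*1)
= 11^7
= 19487171

19487171


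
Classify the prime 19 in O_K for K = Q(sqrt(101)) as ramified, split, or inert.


K = Q(sqrt(101)). Since d mod 4 = 1, disc(K) = 101.
Check p | disc: 101 mod 19 = 6.
p does not divide disc. Compute Legendre symbol (d/p):
6^((19-1)/2) mod 19 = 1
(d/p) = 1, so p splits: (p) = P*P' with e=1, f=1, g=2.
Therefore p is split.

split


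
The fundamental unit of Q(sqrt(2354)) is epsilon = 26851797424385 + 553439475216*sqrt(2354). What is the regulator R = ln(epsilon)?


epsilon = 26851797424385 + 553439475216*sqrt(2354)
= 5.3704e+13
R = ln(5.3704e+13)
= 31.6145

31.6145


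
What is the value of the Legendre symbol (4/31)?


p = 31 is prime, so compute (4/31) with the reciprocity algorithm (Jacobi-symbol steps: pull out 2s via (2/n), flip via reciprocity, reduce):
  pull out 2: (2/31) = +1  (since 31 mod 8 = 7)
  pull out 2: (2/31) = +1  (since 31 mod 8 = 7)
  (1/31) = 1
Product of signs = 1
(4/31) = 1

1


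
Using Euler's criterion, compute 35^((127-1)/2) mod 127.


p = 127 is prime and the exponent is (p-1)/2 = 63, so by Euler's criterion 35^63 = (35/127) = +1 or -1 mod 127.
Compute by square-and-multiply:
  63 = 32 + 16 + 8 + 4 + 2 + 1 (binary 111111)
  Repeated squaring mod 127: 35^1 = 35, 35^2 = 82, 35^4 = 120, 35^8 = 49, 35^16 = 115, 35^32 = 17
  35^63 = 35^32 * 35^16 * 35^8 * 35^4 * 35^2 * 35^1 = 17 * 115 * 49 * 120 * 82 * 35 mod 127
    17 * 115 = 1955 = 50 mod 127
    50 * 49 = 2450 = 37 mod 127
    37 * 120 = 4440 = 122 mod 127
    122 * 82 = 10004 = 98 mod 127
    98 * 35 = 3430 = 1 mod 127
  35^63 = 1 mod 127
Result 1: 35 is a quadratic residue mod 127.
35^63 mod 127 = 1

1


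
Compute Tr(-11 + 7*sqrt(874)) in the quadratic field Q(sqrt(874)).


Tr(a + b*sqrt(d)) = (a + b*sqrt(d)) + (a - b*sqrt(d)) = 2a
= 2 * (-11)
= -22

-22


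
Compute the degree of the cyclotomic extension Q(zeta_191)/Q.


The degree equals Euler's totient phi(191).
191 = 191
phi(191) = 190

190


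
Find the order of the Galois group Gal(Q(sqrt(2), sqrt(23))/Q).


The 2 square roots of distinct primes are multiplicatively independent over Q,
so [K:Q] = 2^2 and Gal(K/Q) is isomorphic to (Z/2Z)^2.
|Gal| = 2^2 = 4

4


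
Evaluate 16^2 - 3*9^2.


x^2 - d*y^2
= 16^2 - 3*9^2
= 256 - 243
= 13

13


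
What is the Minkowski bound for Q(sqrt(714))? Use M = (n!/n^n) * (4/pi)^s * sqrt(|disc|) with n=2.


d = 714, d mod 4 = 2, so disc(K) = 4d = 2856; |disc(K)| = 2856
Real quadratic field, so n = 2, s = r2 = 0, r1 = 2
M = (n!/n^n) * (4/pi)^s * sqrt(|disc(K)|) = (2!/2^2) * (4/pi)^0 * sqrt(2856)
= 0.5 * 1.000000 * 53.441557
= 26.7208

26.7208


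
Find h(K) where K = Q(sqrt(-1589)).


K = Q(sqrt(-1589)). d mod 4 = 3, so D = disc(K) = 4d = -6356
h(K) equals the number of primitive reduced positive-definite forms (a, b, c) = a*x^2 + b*x*y + c*y^2 with b^2 - 4ac = D,
where reduced means |b| <= a <= c, with b >= 0 whenever |b| = a or a = c, and primitive means gcd(a, b, c) = 1.
Reduced forces 3a^2 <= |D| = 6356, so 1 <= a <= 46; b must have the parity of D, and c = (b^2 - D)/(4a) must be an integer >= a.
Enumerate a = 1..46, b in [-a, a]:
  a=1: (1, 0, 1589)  [1]
  a=2: (2, 2, 795)  [1]
  a=3: (3, -2, 530), (3, 2, 530)  [2]
  a=4: none
  a=5: (5, -2, 318), (5, 2, 318)  [2]
  a=6: (6, -2, 265), (6, 2, 265)  [2]
  a=7: (7, 0, 227)  [1]
  a=8: none
  a=9: (9, -4, 177), (9, 4, 177)  [2]
  a=10: (10, -2, 159), (10, 2, 159)  [2]
  a=11..12: none
  a=13: (13, -12, 125), (13, 12, 125)  [2]
  a=14: (14, 14, 117)  [1]
  a=15: (15, -8, 107), (15, -2, 106), (15, 2, 106), (15, 8, 107)  [4]
  a=16: none
  a=17: (17, -6, 94), (17, 6, 94)  [2]
  a=18: (18, -14, 91), (18, 14, 91)  [2]
  a=19: (19, -16, 87), (19, 16, 87)  [2]
  a=20: none
  a=21: (21, -14, 78), (21, 14, 78)  [2]
  a=22..24: none
  a=25: (25, -12, 65), (25, 12, 65)  [2]
  a=26: (26, -14, 63), (26, 14, 63)  [2]
  a=27: (27, -4, 59), (27, 4, 59)  [2]
  a=28: none
  a=29: (29, -16, 57), (29, 16, 57)  [2]
  a=30: (30, -22, 57), (30, -2, 53), (30, 2, 53), (30, 22, 57)  [4]
  a=31..33: none
  a=34: (34, -6, 47), (34, 6, 47)  [2]
  a=35: (35, -28, 51), (35, 28, 51)  [2]
  a=36..37: none
  a=38: (38, -22, 45), (38, 22, 45)  [2]
  a=39: (39, -38, 50), (39, -14, 42), (39, 14, 42), (39, 38, 50)  [4]
  a=40: none
  a=41: (41, -32, 45), (41, 32, 45)  [2]
  a=42..46: none
Total reduced forms: 1 + 1 + 2 + 2 + 2 + 1 + 2 + 2 + 2 + 1 + 4 + 2 + 2 + 2 + 2 + 2 + 2 + 2 + 2 + 4 + 2 + 2 + 2 + 4 + 2 = 52
h = 52

52


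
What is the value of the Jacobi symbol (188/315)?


Compute (188/315) via quadratic reciprocity:
  pull out 2: (2/315) = -1  (since 315 mod 8 = 3)
  pull out 2: (2/315) = -1  (since 315 mod 8 = 3)
  reciprocity: (47/315) -> -(315/47)
  reduce: (33/47)
  reciprocity: (33/47) -> +(47/33)
  reduce: (14/33)
  pull out 2: (2/33) = +1  (since 33 mod 8 = 1)
  reciprocity: (7/33) -> +(33/7)
  reduce: (5/7)
  reciprocity: (5/7) -> +(7/5)
  reduce: (2/5)
  pull out 2: (2/5) = -1  (since 5 mod 8 = 5)
  (1/5) = 1
Product of signs = 1

1


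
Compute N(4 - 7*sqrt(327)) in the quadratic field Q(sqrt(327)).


N(a + b*sqrt(d)) = a^2 - d*b^2
= (4)^2 - (327)*(-7)^2
= 16 - 16023
= -16007

-16007


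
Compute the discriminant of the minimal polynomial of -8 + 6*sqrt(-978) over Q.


The element -8 + 6*sqrt(-978) has minimal polynomial:
x^2 + 16*x + 35272
Discriminant = (16)^2 - 4*(35272)
= 256 - 141088
= -140832

-140832


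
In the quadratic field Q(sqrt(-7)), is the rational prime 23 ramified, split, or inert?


K = Q(sqrt(-7)). Since d mod 4 = 1, disc(K) = -7.
Check p | disc: -7 mod 23 = 16.
p does not divide disc. Compute Legendre symbol (d/p):
16^((23-1)/2) mod 23 = 1
(d/p) = 1, so p splits: (p) = P*P' with e=1, f=1, g=2.
Therefore p is split.

split


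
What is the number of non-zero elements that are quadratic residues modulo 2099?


For prime p, the number of non-zero quadratic residues is (p-1)/2.
= (2099-1)/2
= 1049

1049


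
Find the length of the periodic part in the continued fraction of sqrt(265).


Run the CF algorithm for sqrt(265).
a_0 = floor(sqrt(265)) = 16; set m_0=0, q_0=1.
Recurrence: m' = q*a - m,  q' = (d - m'^2)/q,  a' = floor((a_0 + m')/q').
  step 1: m=16, q=9, a=3
  step 2: m=11, q=16, a=1
  step 3: m=5, q=15, a=1
  step 4: m=10, q=11, a=2
  step 5: m=12, q=11, a=2
  step 6: m=10, q=15, a=1
  step 7: m=5, q=16, a=1
  step 8: m=11, q=9, a=3
  step 9: m=16, q=1, a=32
a_9 = 2*a_0 = 32, so the period closes here.
sqrt(265) = [16; 3, 1, 1, 2, 2, 1, 1, 3, 32]
Period length = 9

9


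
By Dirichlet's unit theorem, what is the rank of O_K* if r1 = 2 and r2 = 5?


By Dirichlet's unit theorem:
rank = r1 + r2 - 1
= 2 + 5 - 1
= 6

6


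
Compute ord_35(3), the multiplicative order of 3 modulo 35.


We want ord_35(3), the smallest k >= 1 with 3^k = 1 mod 35.
n = 35 = 5 * 7, phi(35) = 24; the order divides phi(n).
Divisors of 24: 1, 2, 3, 4, 6, 8, 12, 24
Repeated squaring mod 35: 3^1 = 3, 3^2 = 9, 3^4 = 11, 3^8 = 16, 3^16 = 11
Test divisors in increasing order:
  k=1: 3^1 = 3 mod 35
  k=2: 3^2 = 9 mod 35
  k=3: 3^3 = 9 * 3 = 27 mod 35
  k=4: 3^4 = 11 mod 35
  k=6: 3^6 = 11 * 9 = 29 mod 35
  k=8: 3^8 = 16 mod 35
  k=12: 3^12 = 16 * 11 = 1 mod 35  <- first divisor giving 1
Order = 12

12


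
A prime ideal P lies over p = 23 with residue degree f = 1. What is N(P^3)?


N(P^a) = p^(a*f)
= 23^(3*1)
= 23^3
= 12167

12167


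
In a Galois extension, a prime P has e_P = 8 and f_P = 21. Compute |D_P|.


|D_P| = e * f
= 8 * 21
= 168

168


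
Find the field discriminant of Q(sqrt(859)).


For K = Q(sqrt(d)) with d squarefree: disc(K) = d if d = 1 mod 4, and disc(K) = 4d if d = 2 or 3 mod 4.
Here d = 859, and d mod 4 = 3.
d = 3 mod 4, not 1 (O_K = Z[sqrt(d)]), so disc(K) = 4d = 4 * (859) = 3436

3436


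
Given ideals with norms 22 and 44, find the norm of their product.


N(IJ) = N(I) * N(J)
= 22 * 44
= 968

968


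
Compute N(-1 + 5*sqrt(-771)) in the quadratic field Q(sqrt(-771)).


N(a + b*sqrt(d)) = a^2 - d*b^2
= (-1)^2 - (-771)*(5)^2
= 1 + 19275
= 19276

19276


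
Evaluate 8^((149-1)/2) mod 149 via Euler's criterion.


p = 149 is prime and the exponent is (p-1)/2 = 74, so by Euler's criterion 8^74 = (8/149) = +1 or -1 mod 149.
Compute by square-and-multiply:
  74 = 64 + 8 + 2 (binary 1001010)
  Repeated squaring mod 149: 8^1 = 8, 8^2 = 64, 8^4 = 73, 8^8 = 114, 8^16 = 33, 8^32 = 46, 8^64 = 30
  8^74 = 8^64 * 8^8 * 8^2 = 30 * 114 * 64 mod 149
    30 * 114 = 3420 = 142 mod 149
    142 * 64 = 9088 = 148 mod 149
  8^74 = 148 mod 149
Result 148 = p - 1 = -1 mod 149: 8 is a quadratic non-residue mod 149. As a residue in [0, p-1] the value is 148.
8^74 mod 149 = 148

148


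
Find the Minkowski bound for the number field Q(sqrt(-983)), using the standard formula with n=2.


d = -983, d mod 4 = 1, so disc(K) = d = -983; |disc(K)| = 983
Imaginary quadratic field, so n = 2, s = r2 = 1, r1 = 0
M = (n!/n^n) * (4/pi)^s * sqrt(|disc(K)|) = (2!/2^2) * (4/pi)^1 * sqrt(983)
= 0.5 * 1.273240 * 31.352831
= 19.9598

19.9598


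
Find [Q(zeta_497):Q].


The degree equals Euler's totient phi(497).
497 = 7 * 71
phi(497) = 420

420


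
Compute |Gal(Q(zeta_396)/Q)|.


|Gal(Q(zeta_396)/Q)| = phi(396)
= 120

120


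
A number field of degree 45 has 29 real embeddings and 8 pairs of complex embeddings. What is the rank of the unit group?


By Dirichlet's unit theorem:
rank = r1 + r2 - 1
= 29 + 8 - 1
= 36

36


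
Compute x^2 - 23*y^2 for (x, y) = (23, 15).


x^2 - d*y^2
= 23^2 - 23*15^2
= 529 - 5175
= -4646

-4646


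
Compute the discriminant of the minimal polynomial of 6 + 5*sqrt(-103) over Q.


The element 6 + 5*sqrt(-103) has minimal polynomial:
x^2 - 12*x + 2611
Discriminant = (-12)^2 - 4*(2611)
= 144 - 10444
= -10300

-10300


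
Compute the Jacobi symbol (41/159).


Compute (41/159) via quadratic reciprocity:
  reciprocity: (41/159) -> +(159/41)
  reduce: (36/41)
  pull out 2: (2/41) = +1  (since 41 mod 8 = 1)
  pull out 2: (2/41) = +1  (since 41 mod 8 = 1)
  reciprocity: (9/41) -> +(41/9)
  reduce: (5/9)
  reciprocity: (5/9) -> +(9/5)
  reduce: (4/5)
  pull out 2: (2/5) = -1  (since 5 mod 8 = 5)
  pull out 2: (2/5) = -1  (since 5 mod 8 = 5)
  (1/5) = 1
Product of signs = 1

1


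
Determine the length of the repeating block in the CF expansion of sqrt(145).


Run the CF algorithm for sqrt(145).
a_0 = floor(sqrt(145)) = 12; set m_0=0, q_0=1.
Recurrence: m' = q*a - m,  q' = (d - m'^2)/q,  a' = floor((a_0 + m')/q').
  step 1: m=12, q=1, a=24
a_1 = 2*a_0 = 24, so the period closes here.
sqrt(145) = [12; 24]
Period length = 1

1


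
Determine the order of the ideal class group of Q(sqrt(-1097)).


K = Q(sqrt(-1097)). d mod 4 = 3, so D = disc(K) = 4d = -4388
h(K) equals the number of primitive reduced positive-definite forms (a, b, c) = a*x^2 + b*x*y + c*y^2 with b^2 - 4ac = D,
where reduced means |b| <= a <= c, with b >= 0 whenever |b| = a or a = c, and primitive means gcd(a, b, c) = 1.
Reduced forces 3a^2 <= |D| = 4388, so 1 <= a <= 38; b must have the parity of D, and c = (b^2 - D)/(4a) must be an integer >= a.
Enumerate a = 1..38, b in [-a, a]:
  a=1: (1, 0, 1097)  [1]
  a=2: (2, 2, 549)  [1]
  a=3: (3, -2, 366), (3, 2, 366)  [2]
  a=4..5: none
  a=6: (6, -2, 183), (6, 2, 183)  [2]
  a=7: (7, -6, 158), (7, 6, 158)  [2]
  a=8: none
  a=9: (9, -2, 122), (9, 2, 122)  [2]
  a=10: none
  a=11: (11, -10, 102), (11, 10, 102)  [2]
  a=12..13: none
  a=14: (14, -6, 79), (14, 6, 79)  [2]
  a=15..16: none
  a=17: (17, -10, 66), (17, 10, 66)  [2]
  a=18: (18, -2, 61), (18, 2, 61)  [2]
  a=19: (19, -18, 62), (19, 18, 62)  [2]
  a=20: none
  a=21: (21, -20, 57), (21, -8, 53), (21, 8, 53), (21, 20, 57)  [4]
  a=22: (22, -10, 51), (22, 10, 51)  [2]
  a=23..26: none
  a=27: (27, -16, 43), (27, 16, 43)  [2]
  a=28: none
  a=29: (29, -22, 42), (29, 22, 42)  [2]
  a=30: none
  a=31: (31, -18, 38), (31, 18, 38)  [2]
  a=32: none
  a=33: (33, -32, 41), (33, -10, 34), (33, 10, 34), (33, 32, 41)  [4]
  a=34..38: none
Total reduced forms: 1 + 1 + 2 + 2 + 2 + 2 + 2 + 2 + 2 + 2 + 2 + 4 + 2 + 2 + 2 + 2 + 4 = 36
h = 36

36


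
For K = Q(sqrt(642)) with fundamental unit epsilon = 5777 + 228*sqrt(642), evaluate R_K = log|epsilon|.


epsilon = 5777 + 228*sqrt(642)
= 11553.9999
R = ln(11553.9999)
= 9.3548

9.3548


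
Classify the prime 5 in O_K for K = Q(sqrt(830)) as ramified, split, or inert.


K = Q(sqrt(830)). Since d mod 4 = 2, disc(K) = 3320.
Check p | disc: 3320 mod 5 = 0.
p divides disc, so p ramifies: (p) = P^2 with e=2, f=1, g=1.
Therefore p is ramified.

ramified


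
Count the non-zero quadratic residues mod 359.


For prime p, the number of non-zero quadratic residues is (p-1)/2.
= (359-1)/2
= 179

179


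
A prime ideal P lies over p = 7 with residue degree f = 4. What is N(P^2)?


N(P^a) = p^(a*f)
= 7^(2*4)
= 7^8
= 5764801

5764801


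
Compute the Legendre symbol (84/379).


p = 379 is prime, so compute (84/379) with the reciprocity algorithm (Jacobi-symbol steps: pull out 2s via (2/n), flip via reciprocity, reduce):
  pull out 2: (2/379) = -1  (since 379 mod 8 = 3)
  pull out 2: (2/379) = -1  (since 379 mod 8 = 3)
  reciprocity: (21/379) -> +(379/21)
  reduce: (1/21)
  (1/21) = 1
Product of signs = 1
(84/379) = 1

1


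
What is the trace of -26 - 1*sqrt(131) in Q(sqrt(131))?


Tr(a + b*sqrt(d)) = (a + b*sqrt(d)) + (a - b*sqrt(d)) = 2a
= 2 * (-26)
= -52

-52


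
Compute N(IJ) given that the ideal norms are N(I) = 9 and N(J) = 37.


N(IJ) = N(I) * N(J)
= 9 * 37
= 333

333


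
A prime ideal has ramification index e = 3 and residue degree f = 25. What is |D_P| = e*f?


|D_P| = e * f
= 3 * 25
= 75

75


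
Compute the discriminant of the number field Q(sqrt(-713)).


For K = Q(sqrt(d)) with d squarefree: disc(K) = d if d = 1 mod 4, and disc(K) = 4d if d = 2 or 3 mod 4.
Here d = -713, and d mod 4 = 3.
d = 3 mod 4, not 1 (O_K = Z[sqrt(d)]), so disc(K) = 4d = 4 * (-713) = -2852

-2852


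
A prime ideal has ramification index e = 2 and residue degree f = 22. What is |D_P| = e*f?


|D_P| = e * f
= 2 * 22
= 44

44


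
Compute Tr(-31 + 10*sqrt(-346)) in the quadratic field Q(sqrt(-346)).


Tr(a + b*sqrt(d)) = (a + b*sqrt(d)) + (a - b*sqrt(d)) = 2a
= 2 * (-31)
= -62

-62


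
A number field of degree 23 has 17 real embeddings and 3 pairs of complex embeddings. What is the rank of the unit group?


By Dirichlet's unit theorem:
rank = r1 + r2 - 1
= 17 + 3 - 1
= 19

19


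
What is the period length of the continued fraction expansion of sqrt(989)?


Run the CF algorithm for sqrt(989).
a_0 = floor(sqrt(989)) = 31; set m_0=0, q_0=1.
Recurrence: m' = q*a - m,  q' = (d - m'^2)/q,  a' = floor((a_0 + m')/q').
  step 1: m=31, q=28, a=2
  step 2: m=25, q=13, a=4
  step 3: m=27, q=20, a=2
  step 4: m=13, q=41, a=1
  step 5: m=28, q=5, a=11
  step 6: m=27, q=52, a=1
  step 7: m=25, q=7, a=8
  step 8: m=31, q=4, a=15
  step 9: m=29, q=37, a=1
  step 10: m=8, q=25, a=1
  step 11: m=17, q=28, a=1
  step 12: m=11, q=31, a=1
  step 13: m=20, q=19, a=2
  step 14: m=18, q=35, a=1
  step 15: m=17, q=20, a=2
  step 16: m=23, q=23, a=2
  step 17: m=23, q=20, a=2
  step 18: m=17, q=35, a=1
  step 19: m=18, q=19, a=2
  step 20: m=20, q=31, a=1
  step 21: m=11, q=28, a=1
  step 22: m=17, q=25, a=1
  step 23: m=8, q=37, a=1
  step 24: m=29, q=4, a=15
  step 25: m=31, q=7, a=8
  step 26: m=25, q=52, a=1
  step 27: m=27, q=5, a=11
  step 28: m=28, q=41, a=1
  step 29: m=13, q=20, a=2
  step 30: m=27, q=13, a=4
  step 31: m=25, q=28, a=2
  step 32: m=31, q=1, a=62
a_32 = 2*a_0 = 62, so the period closes here.
sqrt(989) = [31; 2, 4, 2, 1, 11, 1, 8, 15, 1, 1, 1, 1, 2, 1, 2, 2, 2, 1, 2, 1, 1, 1, 1, 15, 8, 1, 11, 1, 2, 4, 2, 62]
Period length = 32

32


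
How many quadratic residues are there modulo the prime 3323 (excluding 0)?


For prime p, the number of non-zero quadratic residues is (p-1)/2.
= (3323-1)/2
= 1661

1661


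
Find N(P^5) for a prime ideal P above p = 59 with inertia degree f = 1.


N(P^a) = p^(a*f)
= 59^(5*1)
= 59^5
= 714924299

714924299


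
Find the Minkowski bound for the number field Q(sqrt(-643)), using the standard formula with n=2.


d = -643, d mod 4 = 1, so disc(K) = d = -643; |disc(K)| = 643
Imaginary quadratic field, so n = 2, s = r2 = 1, r1 = 0
M = (n!/n^n) * (4/pi)^s * sqrt(|disc(K)|) = (2!/2^2) * (4/pi)^1 * sqrt(643)
= 0.5 * 1.273240 * 25.357445
= 16.1431

16.1431


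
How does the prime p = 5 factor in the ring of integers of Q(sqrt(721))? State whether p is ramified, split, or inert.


K = Q(sqrt(721)). Since d mod 4 = 1, disc(K) = 721.
Check p | disc: 721 mod 5 = 1.
p does not divide disc. Compute Legendre symbol (d/p):
1^((5-1)/2) mod 5 = 1
(d/p) = 1, so p splits: (p) = P*P' with e=1, f=1, g=2.
Therefore p is split.

split


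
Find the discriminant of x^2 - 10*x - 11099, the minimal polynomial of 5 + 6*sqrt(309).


The element 5 + 6*sqrt(309) has minimal polynomial:
x^2 - 10*x - 11099
Discriminant = (-10)^2 - 4*(-11099)
= 100 + 44396
= 44496

44496


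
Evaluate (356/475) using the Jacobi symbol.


Compute (356/475) via quadratic reciprocity:
  pull out 2: (2/475) = -1  (since 475 mod 8 = 3)
  pull out 2: (2/475) = -1  (since 475 mod 8 = 3)
  reciprocity: (89/475) -> +(475/89)
  reduce: (30/89)
  pull out 2: (2/89) = +1  (since 89 mod 8 = 1)
  reciprocity: (15/89) -> +(89/15)
  reduce: (14/15)
  pull out 2: (2/15) = +1  (since 15 mod 8 = 7)
  reciprocity: (7/15) -> -(15/7)
  reduce: (1/7)
  (1/7) = 1
Product of signs = -1

-1


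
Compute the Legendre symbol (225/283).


p = 283 is prime, so compute (225/283) with the reciprocity algorithm (Jacobi-symbol steps: pull out 2s via (2/n), flip via reciprocity, reduce):
  reciprocity: (225/283) -> +(283/225)
  reduce: (58/225)
  pull out 2: (2/225) = +1  (since 225 mod 8 = 1)
  reciprocity: (29/225) -> +(225/29)
  reduce: (22/29)
  pull out 2: (2/29) = -1  (since 29 mod 8 = 5)
  reciprocity: (11/29) -> +(29/11)
  reduce: (7/11)
  reciprocity: (7/11) -> -(11/7)
  reduce: (4/7)
  pull out 2: (2/7) = +1  (since 7 mod 8 = 7)
  pull out 2: (2/7) = +1  (since 7 mod 8 = 7)
  (1/7) = 1
Product of signs = 1
(225/283) = 1

1


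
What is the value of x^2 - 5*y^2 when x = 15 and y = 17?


x^2 - d*y^2
= 15^2 - 5*17^2
= 225 - 1445
= -1220

-1220


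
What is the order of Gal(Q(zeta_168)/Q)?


|Gal(Q(zeta_168)/Q)| = phi(168)
= 48

48


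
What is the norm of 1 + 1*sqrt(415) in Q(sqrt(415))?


N(a + b*sqrt(d)) = a^2 - d*b^2
= (1)^2 - (415)*(1)^2
= 1 - 415
= -414

-414


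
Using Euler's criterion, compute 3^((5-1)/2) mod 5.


p = 5 is prime and the exponent is (p-1)/2 = 2, so by Euler's criterion 3^2 = (3/5) = +1 or -1 mod 5.
Compute by square-and-multiply:
  2 = 2 (binary 10)
  Repeated squaring mod 5: 3^1 = 3, 3^2 = 4
  3^2 = 4 mod 5
Result 4 = p - 1 = -1 mod 5: 3 is a quadratic non-residue mod 5. As a residue in [0, p-1] the value is 4.
3^2 mod 5 = 4

4


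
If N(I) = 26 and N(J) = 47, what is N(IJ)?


N(IJ) = N(I) * N(J)
= 26 * 47
= 1222

1222


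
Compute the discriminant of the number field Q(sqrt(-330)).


For K = Q(sqrt(d)) with d squarefree: disc(K) = d if d = 1 mod 4, and disc(K) = 4d if d = 2 or 3 mod 4.
Here d = -330, and d mod 4 = 2.
d = 2 mod 4, not 1 (O_K = Z[sqrt(d)]), so disc(K) = 4d = 4 * (-330) = -1320

-1320


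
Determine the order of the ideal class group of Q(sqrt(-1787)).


K = Q(sqrt(-1787)). d mod 4 = 1, so D = disc(K) = d = -1787
h(K) equals the number of primitive reduced positive-definite forms (a, b, c) = a*x^2 + b*x*y + c*y^2 with b^2 - 4ac = D,
where reduced means |b| <= a <= c, with b >= 0 whenever |b| = a or a = c, and primitive means gcd(a, b, c) = 1.
Reduced forces 3a^2 <= |D| = 1787, so 1 <= a <= 24; b must have the parity of D, and c = (b^2 - D)/(4a) must be an integer >= a.
Enumerate a = 1..24, b in [-a, a]:
  a=1: (1, 1, 447)  [1]
  a=2: none
  a=3: (3, -1, 149), (3, 1, 149)  [2]
  a=4..8: none
  a=9: (9, -7, 51), (9, 7, 51)  [2]
  a=10..16: none
  a=17: (17, -7, 27), (17, 7, 27)  [2]
  a=18..24: none
Total reduced forms: 1 + 2 + 2 + 2 = 7
h = 7

7


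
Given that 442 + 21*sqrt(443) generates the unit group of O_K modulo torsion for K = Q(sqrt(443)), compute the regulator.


epsilon = 442 + 21*sqrt(443)
= 883.9989
R = ln(883.9989)
= 6.7845

6.7845


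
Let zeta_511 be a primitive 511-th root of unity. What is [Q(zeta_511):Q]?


The degree equals Euler's totient phi(511).
511 = 7 * 73
phi(511) = 432

432


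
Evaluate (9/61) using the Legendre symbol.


p = 61 is prime, so compute (9/61) with the reciprocity algorithm (Jacobi-symbol steps: pull out 2s via (2/n), flip via reciprocity, reduce):
  reciprocity: (9/61) -> +(61/9)
  reduce: (7/9)
  reciprocity: (7/9) -> +(9/7)
  reduce: (2/7)
  pull out 2: (2/7) = +1  (since 7 mod 8 = 7)
  (1/7) = 1
Product of signs = 1
(9/61) = 1

1


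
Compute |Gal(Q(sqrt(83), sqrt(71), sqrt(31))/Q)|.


The 3 square roots of distinct primes are multiplicatively independent over Q,
so [K:Q] = 2^3 and Gal(K/Q) is isomorphic to (Z/2Z)^3.
|Gal| = 2^3 = 8

8


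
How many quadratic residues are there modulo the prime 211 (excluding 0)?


For prime p, the number of non-zero quadratic residues is (p-1)/2.
= (211-1)/2
= 105

105


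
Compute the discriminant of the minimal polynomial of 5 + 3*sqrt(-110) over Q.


The element 5 + 3*sqrt(-110) has minimal polynomial:
x^2 - 10*x + 1015
Discriminant = (-10)^2 - 4*(1015)
= 100 - 4060
= -3960

-3960


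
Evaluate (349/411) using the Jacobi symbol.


Compute (349/411) via quadratic reciprocity:
  reciprocity: (349/411) -> +(411/349)
  reduce: (62/349)
  pull out 2: (2/349) = -1  (since 349 mod 8 = 5)
  reciprocity: (31/349) -> +(349/31)
  reduce: (8/31)
  pull out 2: (2/31) = +1  (since 31 mod 8 = 7)
  pull out 2: (2/31) = +1  (since 31 mod 8 = 7)
  pull out 2: (2/31) = +1  (since 31 mod 8 = 7)
  (1/31) = 1
Product of signs = -1

-1


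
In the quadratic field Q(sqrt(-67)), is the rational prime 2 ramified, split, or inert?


K = Q(sqrt(-67)). Since d mod 4 = 1, disc(K) = -67.
Check p | disc: -67 mod 2 = 1.
p=2 does not divide disc (d is 1 mod 4). 2 splits iff d = 1 mod 8.
d mod 8 = 5, so (d/2) = -1.
(d/p) = -1, so p is inert: (p) stays prime with e=1, f=2, g=1.
Therefore p is inert.

inert


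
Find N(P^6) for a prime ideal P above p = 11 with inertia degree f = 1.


N(P^a) = p^(a*f)
= 11^(6*1)
= 11^6
= 1771561

1771561


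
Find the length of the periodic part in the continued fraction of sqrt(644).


Run the CF algorithm for sqrt(644).
a_0 = floor(sqrt(644)) = 25; set m_0=0, q_0=1.
Recurrence: m' = q*a - m,  q' = (d - m'^2)/q,  a' = floor((a_0 + m')/q').
  step 1: m=25, q=19, a=2
  step 2: m=13, q=25, a=1
  step 3: m=12, q=20, a=1
  step 4: m=8, q=29, a=1
  step 5: m=21, q=7, a=6
  step 6: m=21, q=29, a=1
  step 7: m=8, q=20, a=1
  step 8: m=12, q=25, a=1
  step 9: m=13, q=19, a=2
  step 10: m=25, q=1, a=50
a_10 = 2*a_0 = 50, so the period closes here.
sqrt(644) = [25; 2, 1, 1, 1, 6, 1, 1, 1, 2, 50]
Period length = 10

10


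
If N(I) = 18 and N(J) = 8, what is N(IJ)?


N(IJ) = N(I) * N(J)
= 18 * 8
= 144

144


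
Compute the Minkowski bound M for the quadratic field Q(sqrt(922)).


d = 922, d mod 4 = 2, so disc(K) = 4d = 3688; |disc(K)| = 3688
Real quadratic field, so n = 2, s = r2 = 0, r1 = 2
M = (n!/n^n) * (4/pi)^s * sqrt(|disc(K)|) = (2!/2^2) * (4/pi)^0 * sqrt(3688)
= 0.5 * 1.000000 * 60.728906
= 30.3645

30.3645


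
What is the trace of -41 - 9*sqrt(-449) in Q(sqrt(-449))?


Tr(a + b*sqrt(d)) = (a + b*sqrt(d)) + (a - b*sqrt(d)) = 2a
= 2 * (-41)
= -82

-82


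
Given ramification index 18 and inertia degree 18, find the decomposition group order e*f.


|D_P| = e * f
= 18 * 18
= 324

324


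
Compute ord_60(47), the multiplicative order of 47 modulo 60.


We want ord_60(47), the smallest k >= 1 with 47^k = 1 mod 60.
n = 60 = 2^2 * 3 * 5, phi(60) = 16; the order divides phi(n).
Divisors of 16: 1, 2, 4, 8, 16
Repeated squaring mod 60: 47^1 = 47, 47^2 = 49, 47^4 = 1, 47^8 = 1, 47^16 = 1
Test divisors in increasing order:
  k=1: 47^1 = 47 mod 60
  k=2: 47^2 = 49 mod 60
  k=4: 47^4 = 1 mod 60  <- first divisor giving 1
Order = 4

4


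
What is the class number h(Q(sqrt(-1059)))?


K = Q(sqrt(-1059)). d mod 4 = 1, so D = disc(K) = d = -1059
h(K) equals the number of primitive reduced positive-definite forms (a, b, c) = a*x^2 + b*x*y + c*y^2 with b^2 - 4ac = D,
where reduced means |b| <= a <= c, with b >= 0 whenever |b| = a or a = c, and primitive means gcd(a, b, c) = 1.
Reduced forces 3a^2 <= |D| = 1059, so 1 <= a <= 18; b must have the parity of D, and c = (b^2 - D)/(4a) must be an integer >= a.
Enumerate a = 1..18, b in [-a, a]:
  a=1: (1, 1, 265)  [1]
  a=2: none
  a=3: (3, 3, 89)  [1]
  a=4: none
  a=5: (5, -1, 53), (5, 1, 53)  [2]
  a=6..14: none
  a=15: (15, -9, 19), (15, 9, 19)  [2]
  a=16..18: none
Total reduced forms: 1 + 1 + 2 + 2 = 6
h = 6

6


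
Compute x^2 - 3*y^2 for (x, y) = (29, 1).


x^2 - d*y^2
= 29^2 - 3*1^2
= 841 - 3
= 838

838


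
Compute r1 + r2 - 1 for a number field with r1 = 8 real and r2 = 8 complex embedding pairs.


By Dirichlet's unit theorem:
rank = r1 + r2 - 1
= 8 + 8 - 1
= 15

15


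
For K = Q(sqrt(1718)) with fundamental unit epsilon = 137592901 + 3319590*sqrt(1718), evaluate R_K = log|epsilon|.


epsilon = 137592901 + 3319590*sqrt(1718)
= 2.7519e+08
R = ln(2.7519e+08)
= 19.4330

19.4330


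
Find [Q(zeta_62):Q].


The degree equals Euler's totient phi(62).
62 = 2 * 31
phi(62) = 30

30


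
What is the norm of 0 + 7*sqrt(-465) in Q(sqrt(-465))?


N(a + b*sqrt(d)) = a^2 - d*b^2
= (0)^2 - (-465)*(7)^2
= 0 + 22785
= 22785

22785


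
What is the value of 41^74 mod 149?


p = 149 is prime and the exponent is (p-1)/2 = 74, so by Euler's criterion 41^74 = (41/149) = +1 or -1 mod 149.
Compute by square-and-multiply:
  74 = 64 + 8 + 2 (binary 1001010)
  Repeated squaring mod 149: 41^1 = 41, 41^2 = 42, 41^4 = 125, 41^8 = 129, 41^16 = 102, 41^32 = 123, 41^64 = 80
  41^74 = 41^64 * 41^8 * 41^2 = 80 * 129 * 42 mod 149
    80 * 129 = 10320 = 39 mod 149
    39 * 42 = 1638 = 148 mod 149
  41^74 = 148 mod 149
Result 148 = p - 1 = -1 mod 149: 41 is a quadratic non-residue mod 149. As a residue in [0, p-1] the value is 148.
41^74 mod 149 = 148

148


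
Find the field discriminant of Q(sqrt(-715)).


For K = Q(sqrt(d)) with d squarefree: disc(K) = d if d = 1 mod 4, and disc(K) = 4d if d = 2 or 3 mod 4.
Here d = -715, and d mod 4 = 1.
d = 1 mod 4 (O_K = Z[(1+sqrt(d))/2]), so disc(K) = d = -715

-715


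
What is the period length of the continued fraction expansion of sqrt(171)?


Run the CF algorithm for sqrt(171).
a_0 = floor(sqrt(171)) = 13; set m_0=0, q_0=1.
Recurrence: m' = q*a - m,  q' = (d - m'^2)/q,  a' = floor((a_0 + m')/q').
  step 1: m=13, q=2, a=13
  step 2: m=13, q=1, a=26
a_2 = 2*a_0 = 26, so the period closes here.
sqrt(171) = [13; 13, 26]
Period length = 2

2


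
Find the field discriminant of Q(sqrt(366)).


For K = Q(sqrt(d)) with d squarefree: disc(K) = d if d = 1 mod 4, and disc(K) = 4d if d = 2 or 3 mod 4.
Here d = 366, and d mod 4 = 2.
d = 2 mod 4, not 1 (O_K = Z[sqrt(d)]), so disc(K) = 4d = 4 * (366) = 1464

1464


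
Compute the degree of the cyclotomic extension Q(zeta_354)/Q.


The degree equals Euler's totient phi(354).
354 = 2 * 3 * 59
phi(354) = 116

116


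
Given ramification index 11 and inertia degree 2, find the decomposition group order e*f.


|D_P| = e * f
= 11 * 2
= 22

22


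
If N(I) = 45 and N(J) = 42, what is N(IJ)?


N(IJ) = N(I) * N(J)
= 45 * 42
= 1890

1890


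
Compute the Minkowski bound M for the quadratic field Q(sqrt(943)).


d = 943, d mod 4 = 3, so disc(K) = 4d = 3772; |disc(K)| = 3772
Real quadratic field, so n = 2, s = r2 = 0, r1 = 2
M = (n!/n^n) * (4/pi)^s * sqrt(|disc(K)|) = (2!/2^2) * (4/pi)^0 * sqrt(3772)
= 0.5 * 1.000000 * 61.416610
= 30.7083

30.7083


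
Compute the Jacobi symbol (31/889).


Compute (31/889) via quadratic reciprocity:
  reciprocity: (31/889) -> +(889/31)
  reduce: (21/31)
  reciprocity: (21/31) -> +(31/21)
  reduce: (10/21)
  pull out 2: (2/21) = -1  (since 21 mod 8 = 5)
  reciprocity: (5/21) -> +(21/5)
  reduce: (1/5)
  (1/5) = 1
Product of signs = -1

-1


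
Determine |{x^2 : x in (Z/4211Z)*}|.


For prime p, the number of non-zero quadratic residues is (p-1)/2.
= (4211-1)/2
= 2105

2105


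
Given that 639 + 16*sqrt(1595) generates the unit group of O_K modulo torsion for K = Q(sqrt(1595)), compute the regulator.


epsilon = 639 + 16*sqrt(1595)
= 1277.9992
R = ln(1277.9992)
= 7.1531

7.1531


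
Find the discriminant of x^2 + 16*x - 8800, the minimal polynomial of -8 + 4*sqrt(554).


The element -8 + 4*sqrt(554) has minimal polynomial:
x^2 + 16*x - 8800
Discriminant = (16)^2 - 4*(-8800)
= 256 + 35200
= 35456

35456


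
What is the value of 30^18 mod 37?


p = 37 is prime and the exponent is (p-1)/2 = 18, so by Euler's criterion 30^18 = (30/37) = +1 or -1 mod 37.
Compute by square-and-multiply:
  18 = 16 + 2 (binary 10010)
  Repeated squaring mod 37: 30^1 = 30, 30^2 = 12, 30^4 = 33, 30^8 = 16, 30^16 = 34
  30^18 = 30^16 * 30^2 = 34 * 12 mod 37
    34 * 12 = 408 = 1 mod 37
  30^18 = 1 mod 37
Result 1: 30 is a quadratic residue mod 37.
30^18 mod 37 = 1

1


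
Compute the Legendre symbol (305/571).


p = 571 is prime, so compute (305/571) with the reciprocity algorithm (Jacobi-symbol steps: pull out 2s via (2/n), flip via reciprocity, reduce):
  reciprocity: (305/571) -> +(571/305)
  reduce: (266/305)
  pull out 2: (2/305) = +1  (since 305 mod 8 = 1)
  reciprocity: (133/305) -> +(305/133)
  reduce: (39/133)
  reciprocity: (39/133) -> +(133/39)
  reduce: (16/39)
  pull out 2: (2/39) = +1  (since 39 mod 8 = 7)
  pull out 2: (2/39) = +1  (since 39 mod 8 = 7)
  pull out 2: (2/39) = +1  (since 39 mod 8 = 7)
  pull out 2: (2/39) = +1  (since 39 mod 8 = 7)
  (1/39) = 1
Product of signs = 1
(305/571) = 1

1


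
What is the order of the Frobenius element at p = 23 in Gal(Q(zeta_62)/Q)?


The Frobenius at p in Gal(Q(zeta_n)/Q) = (Z/nZ)* is the class of p, so its order is ord_62(23), the smallest k >= 1 with 23^k = 1 mod 62.
n = 62 = 2 * 31, phi(62) = 30; the order divides phi(n).
Divisors of 30: 1, 2, 3, 5, 6, 10, 15, 30
Repeated squaring mod 62: 23^1 = 23, 23^2 = 33, 23^4 = 35, 23^8 = 47, 23^16 = 39
Test divisors in increasing order:
  k=1: 23^1 = 23 mod 62
  k=2: 23^2 = 33 mod 62
  k=3: 23^3 = 33 * 23 = 15 mod 62
  k=5: 23^5 = 35 * 23 = 61 mod 62
  k=6: 23^6 = 35 * 33 = 39 mod 62
  k=10: 23^10 = 47 * 33 = 1 mod 62  <- first divisor giving 1
Order = 10

10


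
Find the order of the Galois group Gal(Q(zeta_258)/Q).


|Gal(Q(zeta_258)/Q)| = phi(258)
= 84

84


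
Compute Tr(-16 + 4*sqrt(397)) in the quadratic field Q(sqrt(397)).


Tr(a + b*sqrt(d)) = (a + b*sqrt(d)) + (a - b*sqrt(d)) = 2a
= 2 * (-16)
= -32

-32


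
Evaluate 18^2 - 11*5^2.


x^2 - d*y^2
= 18^2 - 11*5^2
= 324 - 275
= 49

49


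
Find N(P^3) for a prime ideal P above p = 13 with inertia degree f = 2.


N(P^a) = p^(a*f)
= 13^(3*2)
= 13^6
= 4826809

4826809


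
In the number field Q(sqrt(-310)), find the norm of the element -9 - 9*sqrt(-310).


N(a + b*sqrt(d)) = a^2 - d*b^2
= (-9)^2 - (-310)*(-9)^2
= 81 + 25110
= 25191

25191


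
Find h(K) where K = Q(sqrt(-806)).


K = Q(sqrt(-806)). d mod 4 = 2, so D = disc(K) = 4d = -3224
h(K) equals the number of primitive reduced positive-definite forms (a, b, c) = a*x^2 + b*x*y + c*y^2 with b^2 - 4ac = D,
where reduced means |b| <= a <= c, with b >= 0 whenever |b| = a or a = c, and primitive means gcd(a, b, c) = 1.
Reduced forces 3a^2 <= |D| = 3224, so 1 <= a <= 32; b must have the parity of D, and c = (b^2 - D)/(4a) must be an integer >= a.
Enumerate a = 1..32, b in [-a, a]:
  a=1: (1, 0, 806)  [1]
  a=2: (2, 0, 403)  [1]
  a=3: (3, -2, 269), (3, 2, 269)  [2]
  a=4: none
  a=5: (5, -4, 162), (5, 4, 162)  [2]
  a=6: (6, -4, 135), (6, 4, 135)  [2]
  a=7..8: none
  a=9: (9, -4, 90), (9, 4, 90)  [2]
  a=10: (10, -4, 81), (10, 4, 81)  [2]
  a=11..12: none
  a=13: (13, 0, 62)  [1]
  a=14: none
  a=15: (15, -14, 57), (15, -4, 54), (15, 4, 54), (15, 14, 57)  [4]
  a=16..17: none
  a=18: (18, -4, 45), (18, 4, 45)  [2]
  a=19: (19, -14, 45), (19, 14, 45)  [2]
  a=20..24: none
  a=25: (25, -24, 38), (25, 24, 38)  [2]
  a=26: (26, 0, 31)  [1]
  a=27: (27, -4, 30), (27, 4, 30)  [2]
  a=28: none
  a=29: (29, -16, 30), (29, 16, 30)  [2]
  a=30..32: none
Total reduced forms: 1 + 1 + 2 + 2 + 2 + 2 + 2 + 1 + 4 + 2 + 2 + 2 + 1 + 2 + 2 = 28
h = 28

28


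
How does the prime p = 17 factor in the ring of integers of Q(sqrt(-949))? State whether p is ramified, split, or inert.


K = Q(sqrt(-949)). Since d mod 4 = 3, disc(K) = -3796.
Check p | disc: -3796 mod 17 = 12.
p does not divide disc. Compute Legendre symbol (d/p):
3^((17-1)/2) mod 17 = -1
(d/p) = -1, so p is inert: (p) stays prime with e=1, f=2, g=1.
Therefore p is inert.

inert


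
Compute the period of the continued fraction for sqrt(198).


Run the CF algorithm for sqrt(198).
a_0 = floor(sqrt(198)) = 14; set m_0=0, q_0=1.
Recurrence: m' = q*a - m,  q' = (d - m'^2)/q,  a' = floor((a_0 + m')/q').
  step 1: m=14, q=2, a=14
  step 2: m=14, q=1, a=28
a_2 = 2*a_0 = 28, so the period closes here.
sqrt(198) = [14; 14, 28]
Period length = 2

2
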